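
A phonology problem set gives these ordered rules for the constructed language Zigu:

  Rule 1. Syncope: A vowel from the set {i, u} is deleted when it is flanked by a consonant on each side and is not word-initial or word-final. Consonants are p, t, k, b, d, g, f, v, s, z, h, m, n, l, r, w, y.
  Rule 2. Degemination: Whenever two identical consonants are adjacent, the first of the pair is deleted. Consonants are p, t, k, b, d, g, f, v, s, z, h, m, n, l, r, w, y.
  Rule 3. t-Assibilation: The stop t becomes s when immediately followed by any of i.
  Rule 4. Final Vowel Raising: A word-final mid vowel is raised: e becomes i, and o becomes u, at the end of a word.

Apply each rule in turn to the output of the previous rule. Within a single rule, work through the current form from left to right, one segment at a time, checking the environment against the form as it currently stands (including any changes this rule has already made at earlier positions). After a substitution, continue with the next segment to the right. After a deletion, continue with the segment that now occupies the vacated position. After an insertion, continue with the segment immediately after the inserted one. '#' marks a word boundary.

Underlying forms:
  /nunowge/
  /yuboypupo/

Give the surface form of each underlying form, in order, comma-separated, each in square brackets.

/nunowge/:
  Rule 1 Syncope: [nunowge] → [nnowge]
  Rule 2 Degemination: [nnowge] → [nowge]
  Rule 3 t-Assibilation: no change — [nowge]
  Rule 4 Final Vowel Raising: [nowge] → [nowgi]
/yuboypupo/:
  Rule 1 Syncope: [yuboypupo] → [yboyppo]
  Rule 2 Degemination: [yboyppo] → [yboypo]
  Rule 3 t-Assibilation: no change — [yboypo]
  Rule 4 Final Vowel Raising: [yboypo] → [yboypu]

[nowgi], [yboypu]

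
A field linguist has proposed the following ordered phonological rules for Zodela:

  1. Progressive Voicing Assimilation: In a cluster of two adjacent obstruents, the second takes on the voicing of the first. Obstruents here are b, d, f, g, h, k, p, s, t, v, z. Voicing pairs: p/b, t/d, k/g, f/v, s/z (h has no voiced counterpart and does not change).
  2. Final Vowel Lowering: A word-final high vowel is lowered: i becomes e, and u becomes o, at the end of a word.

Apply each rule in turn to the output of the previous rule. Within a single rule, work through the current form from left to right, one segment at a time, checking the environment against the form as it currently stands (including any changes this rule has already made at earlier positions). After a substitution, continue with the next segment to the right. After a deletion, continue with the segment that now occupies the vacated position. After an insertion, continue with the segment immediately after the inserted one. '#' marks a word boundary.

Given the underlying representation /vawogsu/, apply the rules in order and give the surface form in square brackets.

[vawogzo]

1 Progressive Voicing Assimilation: [vawogsu] → [vawogzu]
2 Final Vowel Lowering: [vawogzu] → [vawogzo]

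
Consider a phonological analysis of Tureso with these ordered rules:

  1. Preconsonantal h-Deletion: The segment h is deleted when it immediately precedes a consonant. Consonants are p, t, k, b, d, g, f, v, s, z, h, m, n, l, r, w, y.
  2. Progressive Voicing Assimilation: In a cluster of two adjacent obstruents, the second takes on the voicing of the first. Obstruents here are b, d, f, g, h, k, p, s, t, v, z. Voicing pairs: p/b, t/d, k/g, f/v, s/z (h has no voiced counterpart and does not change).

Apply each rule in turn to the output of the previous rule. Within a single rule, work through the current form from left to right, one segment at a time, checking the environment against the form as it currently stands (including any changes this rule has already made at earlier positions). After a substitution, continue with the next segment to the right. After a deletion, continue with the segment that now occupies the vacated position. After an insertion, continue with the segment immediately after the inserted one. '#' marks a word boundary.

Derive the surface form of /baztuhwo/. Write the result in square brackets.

1 Preconsonantal h-Deletion: [baztuhwo] → [baztuwo]
2 Progressive Voicing Assimilation: [baztuwo] → [bazduwo]

[bazduwo]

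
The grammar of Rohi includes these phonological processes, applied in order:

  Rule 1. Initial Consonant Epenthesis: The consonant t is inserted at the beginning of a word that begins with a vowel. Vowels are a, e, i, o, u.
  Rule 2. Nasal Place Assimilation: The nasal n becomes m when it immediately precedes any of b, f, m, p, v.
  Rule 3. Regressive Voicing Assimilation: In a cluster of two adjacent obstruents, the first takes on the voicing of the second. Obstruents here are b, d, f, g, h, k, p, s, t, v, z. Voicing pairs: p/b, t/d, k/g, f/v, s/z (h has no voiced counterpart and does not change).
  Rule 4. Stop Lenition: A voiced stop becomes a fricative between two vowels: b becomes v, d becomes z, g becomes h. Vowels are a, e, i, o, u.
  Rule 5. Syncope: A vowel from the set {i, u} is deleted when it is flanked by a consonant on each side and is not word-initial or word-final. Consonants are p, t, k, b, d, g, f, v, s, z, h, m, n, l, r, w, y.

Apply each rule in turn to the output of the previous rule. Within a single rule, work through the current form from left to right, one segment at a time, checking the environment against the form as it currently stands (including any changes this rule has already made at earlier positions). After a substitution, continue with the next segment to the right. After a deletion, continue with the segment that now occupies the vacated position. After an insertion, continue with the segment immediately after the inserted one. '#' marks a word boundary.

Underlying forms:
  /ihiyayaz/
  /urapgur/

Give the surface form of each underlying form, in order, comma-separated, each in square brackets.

/ihiyayaz/:
  Rule 1 Initial Consonant Epenthesis: [ihiyayaz] → [tihiyayaz]
  Rule 2 Nasal Place Assimilation: no change — [tihiyayaz]
  Rule 3 Regressive Voicing Assimilation: no change — [tihiyayaz]
  Rule 4 Stop Lenition: no change — [tihiyayaz]
  Rule 5 Syncope: [tihiyayaz] → [thyayaz]
/urapgur/:
  Rule 1 Initial Consonant Epenthesis: [urapgur] → [turapgur]
  Rule 2 Nasal Place Assimilation: no change — [turapgur]
  Rule 3 Regressive Voicing Assimilation: [turapgur] → [turabgur]
  Rule 4 Stop Lenition: no change — [turabgur]
  Rule 5 Syncope: [turabgur] → [trabgr]

[thyayaz], [trabgr]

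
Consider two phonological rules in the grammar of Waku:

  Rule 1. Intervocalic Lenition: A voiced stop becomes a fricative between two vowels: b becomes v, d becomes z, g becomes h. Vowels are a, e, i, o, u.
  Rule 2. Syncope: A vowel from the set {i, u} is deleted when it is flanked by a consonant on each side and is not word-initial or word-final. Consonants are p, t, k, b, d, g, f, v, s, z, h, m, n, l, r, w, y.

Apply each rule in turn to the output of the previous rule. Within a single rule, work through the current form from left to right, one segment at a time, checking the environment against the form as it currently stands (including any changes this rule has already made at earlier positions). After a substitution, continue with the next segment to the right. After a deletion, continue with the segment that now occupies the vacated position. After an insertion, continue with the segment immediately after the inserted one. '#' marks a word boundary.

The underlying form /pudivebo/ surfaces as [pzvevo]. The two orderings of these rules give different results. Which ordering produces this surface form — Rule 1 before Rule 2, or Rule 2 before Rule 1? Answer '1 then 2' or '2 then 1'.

Order 1 then 2:
  1 Intervocalic Lenition: [pudivebo] → [puzivevo]
  2 Syncope: [puzivevo] → [pzvevo]
  result: [pzvevo]
Order 2 then 1:
  2 Syncope: [pudivebo] → [pdvebo]
  1 Intervocalic Lenition: [pdvebo] → [pdvevo]
  result: [pdvevo]

1 then 2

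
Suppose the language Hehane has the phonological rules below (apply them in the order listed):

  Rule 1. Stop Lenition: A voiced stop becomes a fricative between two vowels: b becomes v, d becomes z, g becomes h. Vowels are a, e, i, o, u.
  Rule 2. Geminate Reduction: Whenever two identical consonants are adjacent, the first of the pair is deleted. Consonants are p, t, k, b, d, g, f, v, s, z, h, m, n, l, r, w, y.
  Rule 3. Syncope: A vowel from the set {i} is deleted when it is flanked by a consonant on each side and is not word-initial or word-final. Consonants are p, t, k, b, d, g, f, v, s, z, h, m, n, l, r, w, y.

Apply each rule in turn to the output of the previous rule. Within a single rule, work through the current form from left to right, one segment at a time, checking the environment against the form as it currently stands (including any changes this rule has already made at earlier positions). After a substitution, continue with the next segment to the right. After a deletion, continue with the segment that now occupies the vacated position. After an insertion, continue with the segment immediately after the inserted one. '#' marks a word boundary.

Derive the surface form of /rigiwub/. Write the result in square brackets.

Rule 1 Stop Lenition: [rigiwub] → [rihiwub]
Rule 2 Geminate Reduction: no change — [rihiwub]
Rule 3 Syncope: [rihiwub] → [rhwub]

[rhwub]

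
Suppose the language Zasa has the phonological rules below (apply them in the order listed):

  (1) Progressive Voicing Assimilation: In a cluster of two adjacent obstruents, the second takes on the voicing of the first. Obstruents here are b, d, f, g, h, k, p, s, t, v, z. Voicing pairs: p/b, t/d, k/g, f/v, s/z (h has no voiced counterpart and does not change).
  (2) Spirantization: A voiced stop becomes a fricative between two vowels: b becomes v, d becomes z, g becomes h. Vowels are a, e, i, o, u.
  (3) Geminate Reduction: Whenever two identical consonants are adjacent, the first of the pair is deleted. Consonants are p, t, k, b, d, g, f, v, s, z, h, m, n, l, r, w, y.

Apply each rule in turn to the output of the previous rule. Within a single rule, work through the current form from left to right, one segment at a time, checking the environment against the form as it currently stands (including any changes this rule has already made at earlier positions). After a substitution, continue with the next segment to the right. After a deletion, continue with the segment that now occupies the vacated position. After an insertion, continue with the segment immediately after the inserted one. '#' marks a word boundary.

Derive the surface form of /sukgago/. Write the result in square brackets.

[sukaho]

(1) Progressive Voicing Assimilation: [sukgago] → [sukkago]
(2) Spirantization: [sukkago] → [sukkaho]
(3) Geminate Reduction: [sukkaho] → [sukaho]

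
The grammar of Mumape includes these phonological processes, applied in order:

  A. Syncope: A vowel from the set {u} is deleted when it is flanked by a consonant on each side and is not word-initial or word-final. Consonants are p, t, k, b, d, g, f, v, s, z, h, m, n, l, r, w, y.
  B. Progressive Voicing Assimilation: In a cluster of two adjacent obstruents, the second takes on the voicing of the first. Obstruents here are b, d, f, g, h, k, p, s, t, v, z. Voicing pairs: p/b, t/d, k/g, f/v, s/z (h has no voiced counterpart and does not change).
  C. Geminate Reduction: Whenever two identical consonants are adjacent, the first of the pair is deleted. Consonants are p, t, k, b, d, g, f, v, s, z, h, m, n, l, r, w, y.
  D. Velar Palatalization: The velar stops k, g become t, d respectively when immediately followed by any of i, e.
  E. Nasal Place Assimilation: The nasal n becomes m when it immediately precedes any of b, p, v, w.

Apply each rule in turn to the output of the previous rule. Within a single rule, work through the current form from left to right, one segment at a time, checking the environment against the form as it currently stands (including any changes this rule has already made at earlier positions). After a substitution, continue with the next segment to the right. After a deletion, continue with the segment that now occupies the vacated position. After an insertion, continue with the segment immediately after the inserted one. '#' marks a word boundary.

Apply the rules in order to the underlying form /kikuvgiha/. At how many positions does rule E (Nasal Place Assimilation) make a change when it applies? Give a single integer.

A Syncope: [kikuvgiha] → [kikvgiha]
B Progressive Voicing Assimilation: [kikvgiha] → [kikfkiha]
C Geminate Reduction: no change — [kikfkiha]
D Velar Palatalization: [kikfkiha] → [tikftiha]
E Nasal Place Assimilation: no change — [tikftiha]
Rule E changed 0 position(s).

0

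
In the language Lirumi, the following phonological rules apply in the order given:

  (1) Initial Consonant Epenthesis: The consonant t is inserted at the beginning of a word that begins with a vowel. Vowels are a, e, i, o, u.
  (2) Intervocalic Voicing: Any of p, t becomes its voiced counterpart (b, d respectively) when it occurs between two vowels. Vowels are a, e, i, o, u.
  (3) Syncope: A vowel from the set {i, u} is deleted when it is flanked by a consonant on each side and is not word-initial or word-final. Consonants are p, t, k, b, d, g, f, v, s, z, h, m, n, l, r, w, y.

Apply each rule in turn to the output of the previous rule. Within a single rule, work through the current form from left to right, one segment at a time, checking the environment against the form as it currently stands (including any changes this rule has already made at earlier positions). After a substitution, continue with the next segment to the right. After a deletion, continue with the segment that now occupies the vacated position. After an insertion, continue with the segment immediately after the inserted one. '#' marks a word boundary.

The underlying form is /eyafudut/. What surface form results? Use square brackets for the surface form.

[teyafdt]

(1) Initial Consonant Epenthesis: [eyafudut] → [teyafudut]
(2) Intervocalic Voicing: no change — [teyafudut]
(3) Syncope: [teyafudut] → [teyafdt]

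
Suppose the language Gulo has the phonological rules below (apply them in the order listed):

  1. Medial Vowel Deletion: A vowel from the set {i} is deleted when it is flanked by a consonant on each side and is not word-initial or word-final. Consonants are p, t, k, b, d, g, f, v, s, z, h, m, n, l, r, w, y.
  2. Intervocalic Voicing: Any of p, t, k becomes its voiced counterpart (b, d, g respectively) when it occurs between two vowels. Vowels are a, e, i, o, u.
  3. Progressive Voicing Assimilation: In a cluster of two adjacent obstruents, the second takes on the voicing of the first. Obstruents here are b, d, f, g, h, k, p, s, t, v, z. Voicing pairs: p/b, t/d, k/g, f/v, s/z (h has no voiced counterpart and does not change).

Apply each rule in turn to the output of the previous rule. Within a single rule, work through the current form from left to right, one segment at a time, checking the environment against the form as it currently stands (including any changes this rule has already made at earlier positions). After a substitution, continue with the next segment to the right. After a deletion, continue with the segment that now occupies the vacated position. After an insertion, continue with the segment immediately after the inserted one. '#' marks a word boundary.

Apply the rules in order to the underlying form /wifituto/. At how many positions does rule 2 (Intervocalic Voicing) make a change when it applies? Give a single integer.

1 Medial Vowel Deletion: [wifituto] → [wftuto]
2 Intervocalic Voicing: [wftuto] → [wftudo]
3 Progressive Voicing Assimilation: no change — [wftudo]
Rule 2 changed 1 position(s).

1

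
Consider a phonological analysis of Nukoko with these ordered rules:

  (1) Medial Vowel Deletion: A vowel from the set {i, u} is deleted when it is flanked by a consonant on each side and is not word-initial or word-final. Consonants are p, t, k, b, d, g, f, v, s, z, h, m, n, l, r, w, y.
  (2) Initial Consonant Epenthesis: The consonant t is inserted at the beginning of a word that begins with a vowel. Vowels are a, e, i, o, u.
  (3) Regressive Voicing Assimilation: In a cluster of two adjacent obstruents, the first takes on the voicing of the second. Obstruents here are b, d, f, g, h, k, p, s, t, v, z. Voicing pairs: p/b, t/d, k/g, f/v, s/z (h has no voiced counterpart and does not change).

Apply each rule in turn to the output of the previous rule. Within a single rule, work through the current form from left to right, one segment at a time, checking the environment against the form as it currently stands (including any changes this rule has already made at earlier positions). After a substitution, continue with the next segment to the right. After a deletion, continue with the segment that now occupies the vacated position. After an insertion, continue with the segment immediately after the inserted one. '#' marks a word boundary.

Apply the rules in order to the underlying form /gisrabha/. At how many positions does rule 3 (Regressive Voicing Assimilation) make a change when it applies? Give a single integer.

(1) Medial Vowel Deletion: [gisrabha] → [gsrabha]
(2) Initial Consonant Epenthesis: no change — [gsrabha]
(3) Regressive Voicing Assimilation: [gsrabha] → [ksrapha]
Rule 3 changed 2 position(s).

2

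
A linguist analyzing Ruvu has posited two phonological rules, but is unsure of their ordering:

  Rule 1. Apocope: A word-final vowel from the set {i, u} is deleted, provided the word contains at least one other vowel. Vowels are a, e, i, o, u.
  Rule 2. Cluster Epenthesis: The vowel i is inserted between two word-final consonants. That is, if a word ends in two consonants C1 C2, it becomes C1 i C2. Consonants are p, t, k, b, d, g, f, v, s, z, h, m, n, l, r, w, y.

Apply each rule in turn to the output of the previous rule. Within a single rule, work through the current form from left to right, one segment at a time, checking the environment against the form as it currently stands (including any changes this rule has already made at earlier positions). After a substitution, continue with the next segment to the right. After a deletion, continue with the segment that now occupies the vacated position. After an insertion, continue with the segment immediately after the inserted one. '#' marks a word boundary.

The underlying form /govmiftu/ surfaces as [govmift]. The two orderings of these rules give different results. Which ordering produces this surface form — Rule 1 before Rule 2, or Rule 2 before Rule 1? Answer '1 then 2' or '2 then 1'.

2 then 1

Order 1 then 2:
  1 Apocope: [govmiftu] → [govmift]
  2 Cluster Epenthesis: [govmift] → [govmifit]
  result: [govmifit]
Order 2 then 1:
  2 Cluster Epenthesis: no change — [govmiftu]
  1 Apocope: [govmiftu] → [govmift]
  result: [govmift]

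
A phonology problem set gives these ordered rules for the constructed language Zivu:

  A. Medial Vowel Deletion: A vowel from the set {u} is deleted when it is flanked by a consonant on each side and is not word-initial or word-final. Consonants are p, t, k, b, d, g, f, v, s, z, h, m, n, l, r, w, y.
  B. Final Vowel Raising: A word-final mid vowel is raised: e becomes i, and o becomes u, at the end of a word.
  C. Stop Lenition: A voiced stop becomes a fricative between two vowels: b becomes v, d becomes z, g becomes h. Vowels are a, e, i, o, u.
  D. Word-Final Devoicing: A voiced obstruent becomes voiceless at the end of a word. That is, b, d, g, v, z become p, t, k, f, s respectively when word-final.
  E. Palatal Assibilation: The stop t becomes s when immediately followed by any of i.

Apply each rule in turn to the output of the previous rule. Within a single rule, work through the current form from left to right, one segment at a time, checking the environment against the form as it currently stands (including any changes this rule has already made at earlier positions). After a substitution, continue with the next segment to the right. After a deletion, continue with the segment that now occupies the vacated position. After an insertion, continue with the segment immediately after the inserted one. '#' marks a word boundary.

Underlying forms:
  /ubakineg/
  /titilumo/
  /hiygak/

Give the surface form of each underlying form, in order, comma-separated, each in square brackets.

/ubakineg/:
  A Medial Vowel Deletion: no change — [ubakineg]
  B Final Vowel Raising: no change — [ubakineg]
  C Stop Lenition: [ubakineg] → [uvakineg]
  D Word-Final Devoicing: [uvakineg] → [uvakinek]
  E Palatal Assibilation: no change — [uvakinek]
/titilumo/:
  A Medial Vowel Deletion: [titilumo] → [titilmo]
  B Final Vowel Raising: [titilmo] → [titilmu]
  C Stop Lenition: no change — [titilmu]
  D Word-Final Devoicing: no change — [titilmu]
  E Palatal Assibilation: [titilmu] → [sisilmu]
/hiygak/:
  A Medial Vowel Deletion: no change — [hiygak]
  B Final Vowel Raising: no change — [hiygak]
  C Stop Lenition: no change — [hiygak]
  D Word-Final Devoicing: no change — [hiygak]
  E Palatal Assibilation: no change — [hiygak]

[uvakinek], [sisilmu], [hiygak]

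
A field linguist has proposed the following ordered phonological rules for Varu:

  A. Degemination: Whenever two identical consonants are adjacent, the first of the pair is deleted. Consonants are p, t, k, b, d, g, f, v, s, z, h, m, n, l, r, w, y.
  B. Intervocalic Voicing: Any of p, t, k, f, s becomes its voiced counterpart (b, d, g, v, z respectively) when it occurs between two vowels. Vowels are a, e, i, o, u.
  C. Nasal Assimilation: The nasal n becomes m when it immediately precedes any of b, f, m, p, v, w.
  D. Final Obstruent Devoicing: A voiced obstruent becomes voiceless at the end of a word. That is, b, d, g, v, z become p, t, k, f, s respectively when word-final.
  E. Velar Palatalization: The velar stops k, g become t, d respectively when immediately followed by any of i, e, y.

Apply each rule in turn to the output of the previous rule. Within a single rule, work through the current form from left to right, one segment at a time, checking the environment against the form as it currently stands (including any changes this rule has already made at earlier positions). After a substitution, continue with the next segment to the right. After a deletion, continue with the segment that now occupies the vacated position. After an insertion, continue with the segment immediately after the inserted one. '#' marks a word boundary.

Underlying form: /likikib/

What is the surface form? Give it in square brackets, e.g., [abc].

[lididip]

A Degemination: no change — [likikib]
B Intervocalic Voicing: [likikib] → [ligigib]
C Nasal Assimilation: no change — [ligigib]
D Final Obstruent Devoicing: [ligigib] → [ligigip]
E Velar Palatalization: [ligigip] → [lididip]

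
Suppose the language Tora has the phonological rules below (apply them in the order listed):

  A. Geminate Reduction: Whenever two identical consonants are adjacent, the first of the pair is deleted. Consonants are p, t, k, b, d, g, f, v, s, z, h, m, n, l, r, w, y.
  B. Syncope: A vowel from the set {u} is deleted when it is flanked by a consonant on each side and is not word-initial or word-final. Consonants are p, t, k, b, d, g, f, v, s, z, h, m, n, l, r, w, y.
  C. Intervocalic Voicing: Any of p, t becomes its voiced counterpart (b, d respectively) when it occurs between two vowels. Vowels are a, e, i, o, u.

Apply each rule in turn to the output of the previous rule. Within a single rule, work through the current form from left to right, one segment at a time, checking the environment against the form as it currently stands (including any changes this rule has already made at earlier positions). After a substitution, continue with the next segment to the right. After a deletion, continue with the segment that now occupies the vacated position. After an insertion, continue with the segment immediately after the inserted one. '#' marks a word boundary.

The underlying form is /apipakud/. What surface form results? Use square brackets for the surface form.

[abibakd]

A Geminate Reduction: no change — [apipakud]
B Syncope: [apipakud] → [apipakd]
C Intervocalic Voicing: [apipakd] → [abibakd]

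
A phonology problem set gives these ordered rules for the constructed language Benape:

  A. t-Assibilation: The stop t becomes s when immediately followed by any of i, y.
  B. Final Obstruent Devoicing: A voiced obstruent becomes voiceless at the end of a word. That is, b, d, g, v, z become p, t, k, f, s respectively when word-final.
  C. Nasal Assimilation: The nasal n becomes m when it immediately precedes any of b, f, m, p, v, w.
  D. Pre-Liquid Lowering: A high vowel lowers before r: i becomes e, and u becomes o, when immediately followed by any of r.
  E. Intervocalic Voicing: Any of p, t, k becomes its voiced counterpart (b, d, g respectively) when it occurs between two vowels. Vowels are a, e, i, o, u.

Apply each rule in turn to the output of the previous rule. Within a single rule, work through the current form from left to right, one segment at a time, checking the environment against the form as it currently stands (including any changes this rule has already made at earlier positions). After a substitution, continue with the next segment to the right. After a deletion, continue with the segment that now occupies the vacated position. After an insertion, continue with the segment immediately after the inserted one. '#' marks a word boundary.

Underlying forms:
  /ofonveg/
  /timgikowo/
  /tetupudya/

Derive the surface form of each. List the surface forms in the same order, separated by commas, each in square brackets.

[ofomvek], [simgigowo], [tedubudya]

/ofonveg/:
  A t-Assibilation: no change — [ofonveg]
  B Final Obstruent Devoicing: [ofonveg] → [ofonvek]
  C Nasal Assimilation: [ofonvek] → [ofomvek]
  D Pre-Liquid Lowering: no change — [ofomvek]
  E Intervocalic Voicing: no change — [ofomvek]
/timgikowo/:
  A t-Assibilation: [timgikowo] → [simgikowo]
  B Final Obstruent Devoicing: no change — [simgikowo]
  C Nasal Assimilation: no change — [simgikowo]
  D Pre-Liquid Lowering: no change — [simgikowo]
  E Intervocalic Voicing: [simgikowo] → [simgigowo]
/tetupudya/:
  A t-Assibilation: no change — [tetupudya]
  B Final Obstruent Devoicing: no change — [tetupudya]
  C Nasal Assimilation: no change — [tetupudya]
  D Pre-Liquid Lowering: no change — [tetupudya]
  E Intervocalic Voicing: [tetupudya] → [tedubudya]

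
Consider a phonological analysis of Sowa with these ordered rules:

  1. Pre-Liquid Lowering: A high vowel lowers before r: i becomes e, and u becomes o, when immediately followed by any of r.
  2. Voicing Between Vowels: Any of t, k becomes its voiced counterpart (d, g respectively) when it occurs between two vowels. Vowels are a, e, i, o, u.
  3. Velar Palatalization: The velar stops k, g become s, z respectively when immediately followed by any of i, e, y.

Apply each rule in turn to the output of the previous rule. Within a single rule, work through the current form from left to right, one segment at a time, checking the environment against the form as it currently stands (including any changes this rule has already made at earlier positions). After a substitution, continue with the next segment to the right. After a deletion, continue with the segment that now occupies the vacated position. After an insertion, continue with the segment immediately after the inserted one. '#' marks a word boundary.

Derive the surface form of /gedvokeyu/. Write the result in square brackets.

1 Pre-Liquid Lowering: no change — [gedvokeyu]
2 Voicing Between Vowels: [gedvokeyu] → [gedvogeyu]
3 Velar Palatalization: [gedvogeyu] → [zedvozeyu]

[zedvozeyu]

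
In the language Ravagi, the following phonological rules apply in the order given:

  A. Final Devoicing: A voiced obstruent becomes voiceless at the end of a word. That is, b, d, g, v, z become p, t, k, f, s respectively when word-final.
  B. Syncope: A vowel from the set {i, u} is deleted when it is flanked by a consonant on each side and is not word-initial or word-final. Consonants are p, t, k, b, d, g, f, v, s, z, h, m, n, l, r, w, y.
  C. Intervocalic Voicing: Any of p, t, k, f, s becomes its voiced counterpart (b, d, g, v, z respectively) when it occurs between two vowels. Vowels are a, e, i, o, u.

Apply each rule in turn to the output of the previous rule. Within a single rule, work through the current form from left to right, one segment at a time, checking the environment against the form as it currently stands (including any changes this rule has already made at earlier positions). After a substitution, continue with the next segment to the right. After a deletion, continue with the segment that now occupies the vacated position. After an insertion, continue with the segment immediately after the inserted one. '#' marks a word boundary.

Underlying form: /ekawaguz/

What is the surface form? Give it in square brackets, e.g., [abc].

A Final Devoicing: [ekawaguz] → [ekawagus]
B Syncope: [ekawagus] → [ekawags]
C Intervocalic Voicing: [ekawags] → [egawags]

[egawags]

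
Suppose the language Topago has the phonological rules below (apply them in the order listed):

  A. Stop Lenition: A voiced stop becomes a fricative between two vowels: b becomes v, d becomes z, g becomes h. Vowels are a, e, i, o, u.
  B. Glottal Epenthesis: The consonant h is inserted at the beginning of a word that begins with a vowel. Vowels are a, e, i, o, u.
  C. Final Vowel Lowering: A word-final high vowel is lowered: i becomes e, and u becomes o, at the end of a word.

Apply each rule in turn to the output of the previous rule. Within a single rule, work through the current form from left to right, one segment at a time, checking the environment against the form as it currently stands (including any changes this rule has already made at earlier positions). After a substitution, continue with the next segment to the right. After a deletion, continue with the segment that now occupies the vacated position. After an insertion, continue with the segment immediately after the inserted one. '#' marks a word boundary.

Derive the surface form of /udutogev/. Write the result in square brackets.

[huzutohev]

A Stop Lenition: [udutogev] → [uzutohev]
B Glottal Epenthesis: [uzutohev] → [huzutohev]
C Final Vowel Lowering: no change — [huzutohev]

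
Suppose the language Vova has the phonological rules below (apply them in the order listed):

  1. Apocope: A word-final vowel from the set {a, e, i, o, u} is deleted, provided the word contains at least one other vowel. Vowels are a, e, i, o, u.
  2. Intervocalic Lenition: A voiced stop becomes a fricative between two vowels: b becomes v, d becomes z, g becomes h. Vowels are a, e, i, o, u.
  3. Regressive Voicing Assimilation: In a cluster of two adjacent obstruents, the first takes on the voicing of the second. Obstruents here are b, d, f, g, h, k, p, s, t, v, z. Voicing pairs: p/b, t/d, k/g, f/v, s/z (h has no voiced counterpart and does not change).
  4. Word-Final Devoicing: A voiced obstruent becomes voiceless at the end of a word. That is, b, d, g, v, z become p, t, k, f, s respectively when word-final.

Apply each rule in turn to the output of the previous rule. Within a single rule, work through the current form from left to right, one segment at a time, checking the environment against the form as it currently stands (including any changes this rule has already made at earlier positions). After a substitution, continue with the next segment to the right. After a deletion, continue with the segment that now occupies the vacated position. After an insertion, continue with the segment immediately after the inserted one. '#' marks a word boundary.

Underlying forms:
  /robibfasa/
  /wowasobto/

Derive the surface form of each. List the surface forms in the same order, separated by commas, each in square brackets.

[rovipfas], [wowasopt]

/robibfasa/:
  1 Apocope: [robibfasa] → [robibfas]
  2 Intervocalic Lenition: [robibfas] → [rovibfas]
  3 Regressive Voicing Assimilation: [rovibfas] → [rovipfas]
  4 Word-Final Devoicing: no change — [rovipfas]
/wowasobto/:
  1 Apocope: [wowasobto] → [wowasobt]
  2 Intervocalic Lenition: no change — [wowasobt]
  3 Regressive Voicing Assimilation: [wowasobt] → [wowasopt]
  4 Word-Final Devoicing: no change — [wowasopt]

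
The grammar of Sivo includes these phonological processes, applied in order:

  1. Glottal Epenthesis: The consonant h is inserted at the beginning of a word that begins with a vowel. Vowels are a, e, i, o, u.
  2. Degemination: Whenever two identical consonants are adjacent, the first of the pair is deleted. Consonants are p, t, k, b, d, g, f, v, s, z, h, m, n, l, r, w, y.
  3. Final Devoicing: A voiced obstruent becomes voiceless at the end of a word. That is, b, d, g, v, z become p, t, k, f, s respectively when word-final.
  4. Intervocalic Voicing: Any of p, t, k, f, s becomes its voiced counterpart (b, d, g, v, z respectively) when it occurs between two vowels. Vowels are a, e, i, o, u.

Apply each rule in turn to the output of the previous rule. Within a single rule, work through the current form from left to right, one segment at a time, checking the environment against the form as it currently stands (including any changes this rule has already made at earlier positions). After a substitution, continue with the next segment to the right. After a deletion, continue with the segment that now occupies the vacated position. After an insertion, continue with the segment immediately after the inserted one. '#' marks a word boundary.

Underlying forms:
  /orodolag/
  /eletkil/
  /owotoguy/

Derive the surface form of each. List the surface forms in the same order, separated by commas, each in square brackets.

/orodolag/:
  1 Glottal Epenthesis: [orodolag] → [horodolag]
  2 Degemination: no change — [horodolag]
  3 Final Devoicing: [horodolag] → [horodolak]
  4 Intervocalic Voicing: no change — [horodolak]
/eletkil/:
  1 Glottal Epenthesis: [eletkil] → [heletkil]
  2 Degemination: no change — [heletkil]
  3 Final Devoicing: no change — [heletkil]
  4 Intervocalic Voicing: no change — [heletkil]
/owotoguy/:
  1 Glottal Epenthesis: [owotoguy] → [howotoguy]
  2 Degemination: no change — [howotoguy]
  3 Final Devoicing: no change — [howotoguy]
  4 Intervocalic Voicing: [howotoguy] → [howodoguy]

[horodolak], [heletkil], [howodoguy]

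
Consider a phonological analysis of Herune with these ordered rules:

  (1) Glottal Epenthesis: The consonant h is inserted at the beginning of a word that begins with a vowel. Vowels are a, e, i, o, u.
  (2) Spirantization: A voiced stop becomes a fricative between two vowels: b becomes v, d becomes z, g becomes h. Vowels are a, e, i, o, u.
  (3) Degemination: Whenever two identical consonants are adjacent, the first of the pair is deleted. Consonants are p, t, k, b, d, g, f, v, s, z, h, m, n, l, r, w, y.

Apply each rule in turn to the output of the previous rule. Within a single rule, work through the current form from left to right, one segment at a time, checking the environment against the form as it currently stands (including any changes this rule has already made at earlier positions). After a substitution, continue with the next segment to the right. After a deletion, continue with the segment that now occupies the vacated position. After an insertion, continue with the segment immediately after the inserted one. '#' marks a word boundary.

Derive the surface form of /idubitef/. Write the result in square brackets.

(1) Glottal Epenthesis: [idubitef] → [hidubitef]
(2) Spirantization: [hidubitef] → [hizuvitef]
(3) Degemination: no change — [hizuvitef]

[hizuvitef]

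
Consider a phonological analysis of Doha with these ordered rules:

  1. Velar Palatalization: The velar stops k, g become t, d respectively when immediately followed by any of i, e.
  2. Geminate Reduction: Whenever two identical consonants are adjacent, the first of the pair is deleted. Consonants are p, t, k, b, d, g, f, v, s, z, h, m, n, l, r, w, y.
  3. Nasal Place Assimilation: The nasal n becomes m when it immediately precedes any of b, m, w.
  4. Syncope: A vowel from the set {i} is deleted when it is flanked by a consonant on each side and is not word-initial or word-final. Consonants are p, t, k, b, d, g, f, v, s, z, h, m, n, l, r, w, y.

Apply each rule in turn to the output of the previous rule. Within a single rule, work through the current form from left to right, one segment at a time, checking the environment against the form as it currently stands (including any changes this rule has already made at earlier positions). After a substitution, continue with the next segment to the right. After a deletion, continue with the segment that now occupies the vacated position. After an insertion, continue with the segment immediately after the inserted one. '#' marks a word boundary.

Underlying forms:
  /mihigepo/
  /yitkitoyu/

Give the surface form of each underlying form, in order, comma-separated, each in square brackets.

[mhdepo], [yttoyu]

/mihigepo/:
  1 Velar Palatalization: [mihigepo] → [mihidepo]
  2 Geminate Reduction: no change — [mihidepo]
  3 Nasal Place Assimilation: no change — [mihidepo]
  4 Syncope: [mihidepo] → [mhdepo]
/yitkitoyu/:
  1 Velar Palatalization: [yitkitoyu] → [yittitoyu]
  2 Geminate Reduction: [yittitoyu] → [yititoyu]
  3 Nasal Place Assimilation: no change — [yititoyu]
  4 Syncope: [yititoyu] → [yttoyu]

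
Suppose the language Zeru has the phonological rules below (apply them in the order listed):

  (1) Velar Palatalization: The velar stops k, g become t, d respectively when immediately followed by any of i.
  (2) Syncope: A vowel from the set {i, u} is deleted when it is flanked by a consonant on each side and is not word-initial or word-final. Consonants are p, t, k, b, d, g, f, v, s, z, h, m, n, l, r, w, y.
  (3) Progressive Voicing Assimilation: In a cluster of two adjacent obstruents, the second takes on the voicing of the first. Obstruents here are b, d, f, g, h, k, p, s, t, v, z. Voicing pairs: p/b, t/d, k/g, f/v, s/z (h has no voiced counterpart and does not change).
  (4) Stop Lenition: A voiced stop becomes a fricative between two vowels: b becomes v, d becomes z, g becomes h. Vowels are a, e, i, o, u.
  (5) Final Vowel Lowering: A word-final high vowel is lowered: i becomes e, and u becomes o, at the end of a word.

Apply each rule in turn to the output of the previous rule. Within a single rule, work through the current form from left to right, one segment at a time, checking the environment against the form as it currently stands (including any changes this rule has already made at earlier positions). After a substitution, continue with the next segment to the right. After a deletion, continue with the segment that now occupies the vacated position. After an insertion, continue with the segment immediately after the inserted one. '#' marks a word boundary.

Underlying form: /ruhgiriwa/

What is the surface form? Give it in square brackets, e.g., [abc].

(1) Velar Palatalization: [ruhgiriwa] → [ruhdiriwa]
(2) Syncope: [ruhdiriwa] → [rhdrwa]
(3) Progressive Voicing Assimilation: [rhdrwa] → [rhtrwa]
(4) Stop Lenition: no change — [rhtrwa]
(5) Final Vowel Lowering: no change — [rhtrwa]

[rhtrwa]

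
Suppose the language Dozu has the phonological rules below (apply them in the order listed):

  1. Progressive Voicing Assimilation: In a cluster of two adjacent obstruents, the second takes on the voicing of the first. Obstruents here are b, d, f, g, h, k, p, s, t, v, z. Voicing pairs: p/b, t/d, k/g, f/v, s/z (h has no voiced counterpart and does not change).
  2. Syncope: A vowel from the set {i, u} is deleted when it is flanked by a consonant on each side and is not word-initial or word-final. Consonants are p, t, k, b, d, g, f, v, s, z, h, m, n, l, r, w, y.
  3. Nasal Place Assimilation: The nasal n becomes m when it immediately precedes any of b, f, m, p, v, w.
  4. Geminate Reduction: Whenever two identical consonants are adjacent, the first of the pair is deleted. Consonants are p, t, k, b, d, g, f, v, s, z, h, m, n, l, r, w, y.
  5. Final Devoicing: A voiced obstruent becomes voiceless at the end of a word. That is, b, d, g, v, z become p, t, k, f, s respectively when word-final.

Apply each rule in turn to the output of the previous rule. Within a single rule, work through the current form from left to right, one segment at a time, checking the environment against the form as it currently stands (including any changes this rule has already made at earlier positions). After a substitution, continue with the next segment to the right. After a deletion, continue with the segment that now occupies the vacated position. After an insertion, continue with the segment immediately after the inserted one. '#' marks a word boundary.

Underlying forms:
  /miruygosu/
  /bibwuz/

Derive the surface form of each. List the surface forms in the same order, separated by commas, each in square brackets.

[mrygosu], [bws]

/miruygosu/:
  1 Progressive Voicing Assimilation: no change — [miruygosu]
  2 Syncope: [miruygosu] → [mrygosu]
  3 Nasal Place Assimilation: no change — [mrygosu]
  4 Geminate Reduction: no change — [mrygosu]
  5 Final Devoicing: no change — [mrygosu]
/bibwuz/:
  1 Progressive Voicing Assimilation: no change — [bibwuz]
  2 Syncope: [bibwuz] → [bbwz]
  3 Nasal Place Assimilation: no change — [bbwz]
  4 Geminate Reduction: [bbwz] → [bwz]
  5 Final Devoicing: [bwz] → [bws]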